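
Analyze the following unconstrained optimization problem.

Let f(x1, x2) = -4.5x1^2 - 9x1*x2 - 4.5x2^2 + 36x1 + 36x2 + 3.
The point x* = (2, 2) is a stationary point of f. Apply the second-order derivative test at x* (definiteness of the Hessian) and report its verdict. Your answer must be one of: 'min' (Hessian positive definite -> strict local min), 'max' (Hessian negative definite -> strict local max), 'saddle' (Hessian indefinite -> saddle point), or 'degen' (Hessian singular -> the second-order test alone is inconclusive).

Compute the Hessian H = grad^2 f:
  H = [[-9, -9], [-9, -9]]
Verify stationarity: grad f(x*) = H x* + g = (0, 0).
Eigenvalues of H: -18, 0.
H has a zero eigenvalue (singular; negative semidefinite but not definite), so H is neither positive definite, negative definite, nor indefinite. The second-order test alone is inconclusive -> degen.
(Indeed, f is constant along the null direction of H through x*, so x* is not a strict local extremum.)

degen


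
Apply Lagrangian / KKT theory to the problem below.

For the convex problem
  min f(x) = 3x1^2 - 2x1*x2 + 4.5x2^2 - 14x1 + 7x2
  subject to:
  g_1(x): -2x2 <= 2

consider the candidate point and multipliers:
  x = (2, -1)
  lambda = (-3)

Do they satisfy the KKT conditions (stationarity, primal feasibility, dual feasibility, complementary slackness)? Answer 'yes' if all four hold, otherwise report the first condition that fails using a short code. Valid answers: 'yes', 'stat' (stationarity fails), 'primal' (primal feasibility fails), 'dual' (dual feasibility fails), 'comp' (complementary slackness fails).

Gradient of f: grad f(x) = Q x + c = (0, -6)
Constraint values g_i(x) = a_i^T x - b_i:
  g_1((2, -1)) = 0
Stationarity residual: grad f(x) + sum_i lambda_i a_i = (0, 0)
  -> stationarity OK
Primal feasibility (all g_i <= 0): OK
Dual feasibility (all lambda_i >= 0): FAILS
Complementary slackness (lambda_i * g_i(x) = 0 for all i): OK

Verdict: the first failing condition is dual_feasibility -> dual.

dual


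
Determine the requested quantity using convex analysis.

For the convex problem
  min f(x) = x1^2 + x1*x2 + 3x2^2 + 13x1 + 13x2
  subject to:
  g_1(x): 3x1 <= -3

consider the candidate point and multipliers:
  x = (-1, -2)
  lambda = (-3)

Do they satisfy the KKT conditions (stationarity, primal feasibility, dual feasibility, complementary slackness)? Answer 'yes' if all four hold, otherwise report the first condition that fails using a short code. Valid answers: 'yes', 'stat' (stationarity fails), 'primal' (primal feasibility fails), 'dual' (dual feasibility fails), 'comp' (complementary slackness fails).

Gradient of f: grad f(x) = Q x + c = (9, 0)
Constraint values g_i(x) = a_i^T x - b_i:
  g_1((-1, -2)) = 0
Stationarity residual: grad f(x) + sum_i lambda_i a_i = (0, 0)
  -> stationarity OK
Primal feasibility (all g_i <= 0): OK
Dual feasibility (all lambda_i >= 0): FAILS
Complementary slackness (lambda_i * g_i(x) = 0 for all i): OK

Verdict: the first failing condition is dual_feasibility -> dual.

dual


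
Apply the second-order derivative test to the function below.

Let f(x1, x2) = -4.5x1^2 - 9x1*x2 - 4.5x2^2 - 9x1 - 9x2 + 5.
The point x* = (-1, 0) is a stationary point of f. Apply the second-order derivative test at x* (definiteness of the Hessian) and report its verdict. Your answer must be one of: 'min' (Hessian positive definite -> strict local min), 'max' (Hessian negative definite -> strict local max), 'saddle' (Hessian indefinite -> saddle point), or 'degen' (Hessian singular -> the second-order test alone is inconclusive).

Compute the Hessian H = grad^2 f:
  H = [[-9, -9], [-9, -9]]
Verify stationarity: grad f(x*) = H x* + g = (0, 0).
Eigenvalues of H: -18, 0.
H has a zero eigenvalue (singular; negative semidefinite but not definite), so H is neither positive definite, negative definite, nor indefinite. The second-order test alone is inconclusive -> degen.
(Indeed, f is constant along the null direction of H through x*, so x* is not a strict local extremum.)

degen


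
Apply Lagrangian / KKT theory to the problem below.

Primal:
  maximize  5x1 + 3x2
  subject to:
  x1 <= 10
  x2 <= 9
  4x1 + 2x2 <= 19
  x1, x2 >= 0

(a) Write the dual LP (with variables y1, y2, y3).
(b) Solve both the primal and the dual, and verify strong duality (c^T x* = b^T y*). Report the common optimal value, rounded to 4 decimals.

The standard primal-dual pair for 'max c^T x s.t. A x <= b, x >= 0' is:
  Dual:  min b^T y  s.t.  A^T y >= c,  y >= 0.

So the dual LP is:
  minimize  10y1 + 9y2 + 19y3
  subject to:
    y1 + 4y3 >= 5
    y2 + 2y3 >= 3
    y1, y2, y3 >= 0

Solving the primal: x* = (0.25, 9).
  primal value c^T x* = 28.25.
Solving the dual: y* = (0, 0.5, 1.25).
  dual value b^T y* = 28.25.
Strong duality: c^T x* = b^T y*. Confirmed.

28.25


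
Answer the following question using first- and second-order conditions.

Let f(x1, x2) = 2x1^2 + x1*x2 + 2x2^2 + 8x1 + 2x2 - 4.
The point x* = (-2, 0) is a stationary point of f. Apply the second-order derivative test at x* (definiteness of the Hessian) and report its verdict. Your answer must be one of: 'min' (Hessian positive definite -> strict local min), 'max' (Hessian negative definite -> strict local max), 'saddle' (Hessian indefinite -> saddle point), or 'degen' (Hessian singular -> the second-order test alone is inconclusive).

Compute the Hessian H = grad^2 f:
  H = [[4, 1], [1, 4]]
Verify stationarity: grad f(x*) = H x* + g = (0, 0).
Eigenvalues of H: 3, 5.
Both eigenvalues > 0, so H is positive definite -> x* is a strict local min.

min


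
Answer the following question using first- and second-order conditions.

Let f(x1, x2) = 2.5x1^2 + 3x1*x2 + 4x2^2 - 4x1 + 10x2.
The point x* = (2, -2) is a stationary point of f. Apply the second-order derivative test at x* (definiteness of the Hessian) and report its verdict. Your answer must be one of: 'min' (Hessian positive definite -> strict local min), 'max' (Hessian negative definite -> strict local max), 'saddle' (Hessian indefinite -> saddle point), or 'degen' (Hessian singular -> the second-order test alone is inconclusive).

Compute the Hessian H = grad^2 f:
  H = [[5, 3], [3, 8]]
Verify stationarity: grad f(x*) = H x* + g = (0, 0).
Eigenvalues of H: 3.1459, 9.8541.
Both eigenvalues > 0, so H is positive definite -> x* is a strict local min.

min


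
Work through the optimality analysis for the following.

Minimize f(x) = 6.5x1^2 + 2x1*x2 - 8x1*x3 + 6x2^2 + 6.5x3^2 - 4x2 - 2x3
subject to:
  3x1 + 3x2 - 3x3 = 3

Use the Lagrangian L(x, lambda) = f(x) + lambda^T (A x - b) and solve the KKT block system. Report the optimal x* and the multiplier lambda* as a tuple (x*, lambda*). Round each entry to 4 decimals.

Form the Lagrangian:
  L(x, lambda) = (1/2) x^T Q x + c^T x + lambda^T (A x - b)
Stationarity (grad_x L = 0): Q x + c + A^T lambda = 0.
Primal feasibility: A x = b.

This gives the KKT block system:
  [ Q   A^T ] [ x     ]   [-c ]
  [ A    0  ] [ lambda ] = [ b ]

Solving the linear system:
  x*      = (0.209, 0.7015, -0.0896)
  lambda* = (-1.6119)
  f(x*)   = 1.1045

x* = (0.209, 0.7015, -0.0896), lambda* = (-1.6119)


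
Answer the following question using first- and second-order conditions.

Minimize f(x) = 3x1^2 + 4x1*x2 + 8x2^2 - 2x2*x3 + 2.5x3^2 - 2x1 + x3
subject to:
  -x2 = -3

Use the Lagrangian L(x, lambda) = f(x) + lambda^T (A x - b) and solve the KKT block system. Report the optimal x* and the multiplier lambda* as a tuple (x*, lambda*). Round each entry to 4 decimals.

Form the Lagrangian:
  L(x, lambda) = (1/2) x^T Q x + c^T x + lambda^T (A x - b)
Stationarity (grad_x L = 0): Q x + c + A^T lambda = 0.
Primal feasibility: A x = b.

This gives the KKT block system:
  [ Q   A^T ] [ x     ]   [-c ]
  [ A    0  ] [ lambda ] = [ b ]

Solving the linear system:
  x*      = (-1.6667, 3, 1)
  lambda* = (39.3333)
  f(x*)   = 61.1667

x* = (-1.6667, 3, 1), lambda* = (39.3333)


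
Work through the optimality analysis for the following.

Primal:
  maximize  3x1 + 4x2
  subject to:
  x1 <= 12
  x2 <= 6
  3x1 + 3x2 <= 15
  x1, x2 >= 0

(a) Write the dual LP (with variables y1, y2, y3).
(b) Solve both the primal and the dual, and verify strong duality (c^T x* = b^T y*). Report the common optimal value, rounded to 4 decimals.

The standard primal-dual pair for 'max c^T x s.t. A x <= b, x >= 0' is:
  Dual:  min b^T y  s.t.  A^T y >= c,  y >= 0.

So the dual LP is:
  minimize  12y1 + 6y2 + 15y3
  subject to:
    y1 + 3y3 >= 3
    y2 + 3y3 >= 4
    y1, y2, y3 >= 0

Solving the primal: x* = (0, 5).
  primal value c^T x* = 20.
Solving the dual: y* = (0, 0, 1.3333).
  dual value b^T y* = 20.
Strong duality: c^T x* = b^T y*. Confirmed.

20


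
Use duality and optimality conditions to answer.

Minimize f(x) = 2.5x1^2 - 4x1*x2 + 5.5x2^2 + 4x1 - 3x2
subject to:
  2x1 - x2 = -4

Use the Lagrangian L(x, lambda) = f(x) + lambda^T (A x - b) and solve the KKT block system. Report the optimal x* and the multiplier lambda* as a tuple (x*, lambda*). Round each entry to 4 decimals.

Form the Lagrangian:
  L(x, lambda) = (1/2) x^T Q x + c^T x + lambda^T (A x - b)
Stationarity (grad_x L = 0): Q x + c + A^T lambda = 0.
Primal feasibility: A x = b.

This gives the KKT block system:
  [ Q   A^T ] [ x     ]   [-c ]
  [ A    0  ] [ lambda ] = [ b ]

Solving the linear system:
  x*      = (-2.1212, -0.2424)
  lambda* = (2.8182)
  f(x*)   = 1.7576

x* = (-2.1212, -0.2424), lambda* = (2.8182)


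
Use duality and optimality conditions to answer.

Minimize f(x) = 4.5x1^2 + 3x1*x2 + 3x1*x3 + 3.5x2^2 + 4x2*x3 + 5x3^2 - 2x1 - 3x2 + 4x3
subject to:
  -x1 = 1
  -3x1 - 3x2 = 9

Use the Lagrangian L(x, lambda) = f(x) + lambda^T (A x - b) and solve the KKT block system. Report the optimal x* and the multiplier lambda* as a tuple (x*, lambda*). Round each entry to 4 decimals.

Form the Lagrangian:
  L(x, lambda) = (1/2) x^T Q x + c^T x + lambda^T (A x - b)
Stationarity (grad_x L = 0): Q x + c + A^T lambda = 0.
Primal feasibility: A x = b.

This gives the KKT block system:
  [ Q   A^T ] [ x     ]   [-c ]
  [ A    0  ] [ lambda ] = [ b ]

Solving the linear system:
  x*      = (-1, -2, 0.7)
  lambda* = (2.3, -5.7333)
  f(x*)   = 30.05

x* = (-1, -2, 0.7), lambda* = (2.3, -5.7333)


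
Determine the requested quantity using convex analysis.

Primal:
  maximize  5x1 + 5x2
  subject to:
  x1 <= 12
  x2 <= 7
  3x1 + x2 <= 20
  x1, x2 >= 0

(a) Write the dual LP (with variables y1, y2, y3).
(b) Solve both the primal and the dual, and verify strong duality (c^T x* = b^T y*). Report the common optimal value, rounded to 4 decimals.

The standard primal-dual pair for 'max c^T x s.t. A x <= b, x >= 0' is:
  Dual:  min b^T y  s.t.  A^T y >= c,  y >= 0.

So the dual LP is:
  minimize  12y1 + 7y2 + 20y3
  subject to:
    y1 + 3y3 >= 5
    y2 + y3 >= 5
    y1, y2, y3 >= 0

Solving the primal: x* = (4.3333, 7).
  primal value c^T x* = 56.6667.
Solving the dual: y* = (0, 3.3333, 1.6667).
  dual value b^T y* = 56.6667.
Strong duality: c^T x* = b^T y*. Confirmed.

56.6667


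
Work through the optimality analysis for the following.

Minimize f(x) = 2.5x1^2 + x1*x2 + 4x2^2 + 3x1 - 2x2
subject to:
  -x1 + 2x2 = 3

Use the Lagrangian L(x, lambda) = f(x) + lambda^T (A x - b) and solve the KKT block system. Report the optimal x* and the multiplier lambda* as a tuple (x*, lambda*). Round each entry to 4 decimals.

Form the Lagrangian:
  L(x, lambda) = (1/2) x^T Q x + c^T x + lambda^T (A x - b)
Stationarity (grad_x L = 0): Q x + c + A^T lambda = 0.
Primal feasibility: A x = b.

This gives the KKT block system:
  [ Q   A^T ] [ x     ]   [-c ]
  [ A    0  ] [ lambda ] = [ b ]

Solving the linear system:
  x*      = (-1.1875, 0.9062)
  lambda* = (-2.0312)
  f(x*)   = 0.3594

x* = (-1.1875, 0.9062), lambda* = (-2.0312)


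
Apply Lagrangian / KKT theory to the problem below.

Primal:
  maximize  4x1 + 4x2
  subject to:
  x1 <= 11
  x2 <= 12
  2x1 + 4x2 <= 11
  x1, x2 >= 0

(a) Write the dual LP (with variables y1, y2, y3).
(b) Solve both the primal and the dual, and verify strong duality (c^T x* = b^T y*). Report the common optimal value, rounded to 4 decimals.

The standard primal-dual pair for 'max c^T x s.t. A x <= b, x >= 0' is:
  Dual:  min b^T y  s.t.  A^T y >= c,  y >= 0.

So the dual LP is:
  minimize  11y1 + 12y2 + 11y3
  subject to:
    y1 + 2y3 >= 4
    y2 + 4y3 >= 4
    y1, y2, y3 >= 0

Solving the primal: x* = (5.5, 0).
  primal value c^T x* = 22.
Solving the dual: y* = (0, 0, 2).
  dual value b^T y* = 22.
Strong duality: c^T x* = b^T y*. Confirmed.

22


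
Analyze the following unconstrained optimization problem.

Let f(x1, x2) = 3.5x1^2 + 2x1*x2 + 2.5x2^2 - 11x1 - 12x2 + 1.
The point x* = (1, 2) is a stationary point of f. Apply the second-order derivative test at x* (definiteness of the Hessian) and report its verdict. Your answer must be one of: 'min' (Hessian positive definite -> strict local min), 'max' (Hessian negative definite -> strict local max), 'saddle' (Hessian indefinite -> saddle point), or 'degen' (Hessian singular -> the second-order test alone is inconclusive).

Compute the Hessian H = grad^2 f:
  H = [[7, 2], [2, 5]]
Verify stationarity: grad f(x*) = H x* + g = (0, 0).
Eigenvalues of H: 3.7639, 8.2361.
Both eigenvalues > 0, so H is positive definite -> x* is a strict local min.

min


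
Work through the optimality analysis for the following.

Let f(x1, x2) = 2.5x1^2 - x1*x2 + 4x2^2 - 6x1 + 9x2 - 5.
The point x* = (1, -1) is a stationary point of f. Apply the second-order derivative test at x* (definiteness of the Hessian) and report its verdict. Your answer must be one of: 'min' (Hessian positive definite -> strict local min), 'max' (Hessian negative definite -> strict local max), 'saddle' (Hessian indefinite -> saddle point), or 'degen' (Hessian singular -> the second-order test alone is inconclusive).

Compute the Hessian H = grad^2 f:
  H = [[5, -1], [-1, 8]]
Verify stationarity: grad f(x*) = H x* + g = (0, 0).
Eigenvalues of H: 4.6972, 8.3028.
Both eigenvalues > 0, so H is positive definite -> x* is a strict local min.

min


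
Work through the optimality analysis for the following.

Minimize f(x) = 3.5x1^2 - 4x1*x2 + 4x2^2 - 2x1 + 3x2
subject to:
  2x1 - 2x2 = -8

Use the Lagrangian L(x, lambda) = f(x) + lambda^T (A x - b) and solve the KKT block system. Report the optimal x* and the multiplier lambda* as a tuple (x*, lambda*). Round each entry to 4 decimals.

Form the Lagrangian:
  L(x, lambda) = (1/2) x^T Q x + c^T x + lambda^T (A x - b)
Stationarity (grad_x L = 0): Q x + c + A^T lambda = 0.
Primal feasibility: A x = b.

This gives the KKT block system:
  [ Q   A^T ] [ x     ]   [-c ]
  [ A    0  ] [ lambda ] = [ b ]

Solving the linear system:
  x*      = (-2.4286, 1.5714)
  lambda* = (12.6429)
  f(x*)   = 55.3571

x* = (-2.4286, 1.5714), lambda* = (12.6429)


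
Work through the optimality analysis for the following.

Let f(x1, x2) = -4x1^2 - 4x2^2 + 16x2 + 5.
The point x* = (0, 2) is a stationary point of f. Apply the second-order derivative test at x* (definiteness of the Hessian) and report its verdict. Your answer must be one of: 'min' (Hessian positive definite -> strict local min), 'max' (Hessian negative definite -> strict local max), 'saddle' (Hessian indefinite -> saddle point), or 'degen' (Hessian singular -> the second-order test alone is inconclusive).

Compute the Hessian H = grad^2 f:
  H = [[-8, 0], [0, -8]]
Verify stationarity: grad f(x*) = H x* + g = (0, 0).
Eigenvalues of H: -8, -8.
Both eigenvalues < 0, so H is negative definite -> x* is a strict local max.

max


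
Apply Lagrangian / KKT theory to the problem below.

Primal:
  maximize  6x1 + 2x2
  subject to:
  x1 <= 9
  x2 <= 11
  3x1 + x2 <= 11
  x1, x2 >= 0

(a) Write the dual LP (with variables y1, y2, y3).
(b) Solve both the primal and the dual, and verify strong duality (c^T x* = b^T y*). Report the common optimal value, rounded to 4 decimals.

The standard primal-dual pair for 'max c^T x s.t. A x <= b, x >= 0' is:
  Dual:  min b^T y  s.t.  A^T y >= c,  y >= 0.

So the dual LP is:
  minimize  9y1 + 11y2 + 11y3
  subject to:
    y1 + 3y3 >= 6
    y2 + y3 >= 2
    y1, y2, y3 >= 0

Solving the primal: x* = (3.6667, 0).
  primal value c^T x* = 22.
Solving the dual: y* = (0, 0, 2).
  dual value b^T y* = 22.
Strong duality: c^T x* = b^T y*. Confirmed.

22


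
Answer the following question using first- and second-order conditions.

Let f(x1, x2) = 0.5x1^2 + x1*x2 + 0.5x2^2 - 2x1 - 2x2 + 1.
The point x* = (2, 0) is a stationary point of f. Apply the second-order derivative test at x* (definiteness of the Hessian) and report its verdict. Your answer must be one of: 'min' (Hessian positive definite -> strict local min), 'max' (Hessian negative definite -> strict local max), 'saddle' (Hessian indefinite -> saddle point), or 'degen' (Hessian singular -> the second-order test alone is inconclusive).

Compute the Hessian H = grad^2 f:
  H = [[1, 1], [1, 1]]
Verify stationarity: grad f(x*) = H x* + g = (0, 0).
Eigenvalues of H: 0, 2.
H has a zero eigenvalue (singular; positive semidefinite but not definite), so H is neither positive definite, negative definite, nor indefinite. The second-order test alone is inconclusive -> degen.
(Indeed, f is constant along the null direction of H through x*, so x* is not a strict local extremum.)

degen


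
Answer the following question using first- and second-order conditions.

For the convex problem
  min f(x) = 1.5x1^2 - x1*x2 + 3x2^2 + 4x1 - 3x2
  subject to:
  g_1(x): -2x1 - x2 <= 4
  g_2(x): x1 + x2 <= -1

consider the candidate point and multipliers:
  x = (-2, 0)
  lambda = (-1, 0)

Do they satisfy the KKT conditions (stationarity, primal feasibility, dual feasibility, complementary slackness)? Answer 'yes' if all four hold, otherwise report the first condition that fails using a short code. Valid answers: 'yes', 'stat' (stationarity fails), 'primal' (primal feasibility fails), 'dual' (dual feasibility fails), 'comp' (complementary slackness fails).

Gradient of f: grad f(x) = Q x + c = (-2, -1)
Constraint values g_i(x) = a_i^T x - b_i:
  g_1((-2, 0)) = 0
  g_2((-2, 0)) = -1
Stationarity residual: grad f(x) + sum_i lambda_i a_i = (0, 0)
  -> stationarity OK
Primal feasibility (all g_i <= 0): OK
Dual feasibility (all lambda_i >= 0): FAILS
Complementary slackness (lambda_i * g_i(x) = 0 for all i): OK

Verdict: the first failing condition is dual_feasibility -> dual.

dual


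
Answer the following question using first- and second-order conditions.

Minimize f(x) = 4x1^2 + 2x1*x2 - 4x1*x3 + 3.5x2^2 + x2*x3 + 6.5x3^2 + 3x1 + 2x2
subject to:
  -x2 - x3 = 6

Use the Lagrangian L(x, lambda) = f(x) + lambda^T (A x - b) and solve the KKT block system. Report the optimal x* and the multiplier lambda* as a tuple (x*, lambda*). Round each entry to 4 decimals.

Form the Lagrangian:
  L(x, lambda) = (1/2) x^T Q x + c^T x + lambda^T (A x - b)
Stationarity (grad_x L = 0): Q x + c + A^T lambda = 0.
Primal feasibility: A x = b.

This gives the KKT block system:
  [ Q   A^T ] [ x     ]   [-c ]
  [ A    0  ] [ lambda ] = [ b ]

Solving the linear system:
  x*      = (-0.3889, -3.9815, -2.0185)
  lambda* = (-28.6667)
  f(x*)   = 81.4352

x* = (-0.3889, -3.9815, -2.0185), lambda* = (-28.6667)


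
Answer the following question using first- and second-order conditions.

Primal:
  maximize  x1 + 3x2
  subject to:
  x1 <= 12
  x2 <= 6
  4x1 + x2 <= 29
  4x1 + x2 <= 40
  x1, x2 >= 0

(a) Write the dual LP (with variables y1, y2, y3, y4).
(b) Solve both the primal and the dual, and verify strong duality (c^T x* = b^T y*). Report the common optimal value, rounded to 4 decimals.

The standard primal-dual pair for 'max c^T x s.t. A x <= b, x >= 0' is:
  Dual:  min b^T y  s.t.  A^T y >= c,  y >= 0.

So the dual LP is:
  minimize  12y1 + 6y2 + 29y3 + 40y4
  subject to:
    y1 + 4y3 + 4y4 >= 1
    y2 + y3 + y4 >= 3
    y1, y2, y3, y4 >= 0

Solving the primal: x* = (5.75, 6).
  primal value c^T x* = 23.75.
Solving the dual: y* = (0, 2.75, 0.25, 0).
  dual value b^T y* = 23.75.
Strong duality: c^T x* = b^T y*. Confirmed.

23.75


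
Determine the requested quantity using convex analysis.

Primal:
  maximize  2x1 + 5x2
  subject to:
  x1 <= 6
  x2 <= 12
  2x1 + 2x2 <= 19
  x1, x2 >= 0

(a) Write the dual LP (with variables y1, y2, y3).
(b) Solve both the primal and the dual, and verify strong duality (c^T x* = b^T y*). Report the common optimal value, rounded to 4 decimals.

The standard primal-dual pair for 'max c^T x s.t. A x <= b, x >= 0' is:
  Dual:  min b^T y  s.t.  A^T y >= c,  y >= 0.

So the dual LP is:
  minimize  6y1 + 12y2 + 19y3
  subject to:
    y1 + 2y3 >= 2
    y2 + 2y3 >= 5
    y1, y2, y3 >= 0

Solving the primal: x* = (0, 9.5).
  primal value c^T x* = 47.5.
Solving the dual: y* = (0, 0, 2.5).
  dual value b^T y* = 47.5.
Strong duality: c^T x* = b^T y*. Confirmed.

47.5


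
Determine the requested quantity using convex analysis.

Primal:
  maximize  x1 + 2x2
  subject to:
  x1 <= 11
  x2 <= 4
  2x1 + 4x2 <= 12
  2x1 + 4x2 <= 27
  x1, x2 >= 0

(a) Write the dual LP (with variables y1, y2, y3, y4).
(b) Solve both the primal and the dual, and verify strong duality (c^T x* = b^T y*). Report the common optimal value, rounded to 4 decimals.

The standard primal-dual pair for 'max c^T x s.t. A x <= b, x >= 0' is:
  Dual:  min b^T y  s.t.  A^T y >= c,  y >= 0.

So the dual LP is:
  minimize  11y1 + 4y2 + 12y3 + 27y4
  subject to:
    y1 + 2y3 + 2y4 >= 1
    y2 + 4y3 + 4y4 >= 2
    y1, y2, y3, y4 >= 0

Solving the primal: x* = (6, 0).
  primal value c^T x* = 6.
Solving the dual: y* = (0, 0, 0.5, 0).
  dual value b^T y* = 6.
Strong duality: c^T x* = b^T y*. Confirmed.

6


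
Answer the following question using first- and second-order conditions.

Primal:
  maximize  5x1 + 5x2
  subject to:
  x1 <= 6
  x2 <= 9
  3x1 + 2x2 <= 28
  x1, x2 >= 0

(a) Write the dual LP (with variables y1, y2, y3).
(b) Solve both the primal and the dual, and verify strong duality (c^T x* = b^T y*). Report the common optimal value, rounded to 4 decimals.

The standard primal-dual pair for 'max c^T x s.t. A x <= b, x >= 0' is:
  Dual:  min b^T y  s.t.  A^T y >= c,  y >= 0.

So the dual LP is:
  minimize  6y1 + 9y2 + 28y3
  subject to:
    y1 + 3y3 >= 5
    y2 + 2y3 >= 5
    y1, y2, y3 >= 0

Solving the primal: x* = (3.3333, 9).
  primal value c^T x* = 61.6667.
Solving the dual: y* = (0, 1.6667, 1.6667).
  dual value b^T y* = 61.6667.
Strong duality: c^T x* = b^T y*. Confirmed.

61.6667


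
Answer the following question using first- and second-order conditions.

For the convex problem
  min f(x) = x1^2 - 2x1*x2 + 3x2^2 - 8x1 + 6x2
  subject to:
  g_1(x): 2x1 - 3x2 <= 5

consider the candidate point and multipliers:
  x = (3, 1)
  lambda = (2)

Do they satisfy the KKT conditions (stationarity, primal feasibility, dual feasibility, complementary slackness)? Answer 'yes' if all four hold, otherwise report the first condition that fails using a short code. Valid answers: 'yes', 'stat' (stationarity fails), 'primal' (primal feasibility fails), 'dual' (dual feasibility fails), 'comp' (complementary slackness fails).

Gradient of f: grad f(x) = Q x + c = (-4, 6)
Constraint values g_i(x) = a_i^T x - b_i:
  g_1((3, 1)) = -2
Stationarity residual: grad f(x) + sum_i lambda_i a_i = (0, 0)
  -> stationarity OK
Primal feasibility (all g_i <= 0): OK
Dual feasibility (all lambda_i >= 0): OK
Complementary slackness (lambda_i * g_i(x) = 0 for all i): FAILS

Verdict: the first failing condition is complementary_slackness -> comp.

comp


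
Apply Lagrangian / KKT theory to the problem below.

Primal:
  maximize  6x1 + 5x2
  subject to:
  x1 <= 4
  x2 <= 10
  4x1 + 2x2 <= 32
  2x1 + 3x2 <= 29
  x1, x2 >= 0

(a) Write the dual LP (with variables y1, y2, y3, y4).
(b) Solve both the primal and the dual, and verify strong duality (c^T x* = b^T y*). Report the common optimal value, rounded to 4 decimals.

The standard primal-dual pair for 'max c^T x s.t. A x <= b, x >= 0' is:
  Dual:  min b^T y  s.t.  A^T y >= c,  y >= 0.

So the dual LP is:
  minimize  4y1 + 10y2 + 32y3 + 29y4
  subject to:
    y1 + 4y3 + 2y4 >= 6
    y2 + 2y3 + 3y4 >= 5
    y1, y2, y3, y4 >= 0

Solving the primal: x* = (4, 7).
  primal value c^T x* = 59.
Solving the dual: y* = (2.6667, 0, 0, 1.6667).
  dual value b^T y* = 59.
Strong duality: c^T x* = b^T y*. Confirmed.

59


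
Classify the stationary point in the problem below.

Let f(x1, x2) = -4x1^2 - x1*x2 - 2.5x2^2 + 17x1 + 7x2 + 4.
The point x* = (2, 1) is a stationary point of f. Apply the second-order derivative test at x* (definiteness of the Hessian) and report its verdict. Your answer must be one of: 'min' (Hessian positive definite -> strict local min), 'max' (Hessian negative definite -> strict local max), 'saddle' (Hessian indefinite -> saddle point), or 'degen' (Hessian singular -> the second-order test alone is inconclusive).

Compute the Hessian H = grad^2 f:
  H = [[-8, -1], [-1, -5]]
Verify stationarity: grad f(x*) = H x* + g = (0, 0).
Eigenvalues of H: -8.3028, -4.6972.
Both eigenvalues < 0, so H is negative definite -> x* is a strict local max.

max


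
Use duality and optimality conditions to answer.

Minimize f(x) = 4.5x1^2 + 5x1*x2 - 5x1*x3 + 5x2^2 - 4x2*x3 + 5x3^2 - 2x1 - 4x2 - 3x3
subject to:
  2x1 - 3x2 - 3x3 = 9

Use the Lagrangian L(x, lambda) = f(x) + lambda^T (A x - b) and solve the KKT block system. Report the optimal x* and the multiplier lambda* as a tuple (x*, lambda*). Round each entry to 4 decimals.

Form the Lagrangian:
  L(x, lambda) = (1/2) x^T Q x + c^T x + lambda^T (A x - b)
Stationarity (grad_x L = 0): Q x + c + A^T lambda = 0.
Primal feasibility: A x = b.

This gives the KKT block system:
  [ Q   A^T ] [ x     ]   [-c ]
  [ A    0  ] [ lambda ] = [ b ]

Solving the linear system:
  x*      = (1.4754, -1.4994, -0.517)
  lambda* = (-3.1831)
  f(x*)   = 16.6229

x* = (1.4754, -1.4994, -0.517), lambda* = (-3.1831)


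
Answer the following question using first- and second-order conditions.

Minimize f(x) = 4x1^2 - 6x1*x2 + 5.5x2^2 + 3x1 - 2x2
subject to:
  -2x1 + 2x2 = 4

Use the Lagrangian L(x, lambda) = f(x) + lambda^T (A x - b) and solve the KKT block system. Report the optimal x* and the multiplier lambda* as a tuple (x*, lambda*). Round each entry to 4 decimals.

Form the Lagrangian:
  L(x, lambda) = (1/2) x^T Q x + c^T x + lambda^T (A x - b)
Stationarity (grad_x L = 0): Q x + c + A^T lambda = 0.
Primal feasibility: A x = b.

This gives the KKT block system:
  [ Q   A^T ] [ x     ]   [-c ]
  [ A    0  ] [ lambda ] = [ b ]

Solving the linear system:
  x*      = (-1.5714, 0.4286)
  lambda* = (-6.0714)
  f(x*)   = 9.3571

x* = (-1.5714, 0.4286), lambda* = (-6.0714)


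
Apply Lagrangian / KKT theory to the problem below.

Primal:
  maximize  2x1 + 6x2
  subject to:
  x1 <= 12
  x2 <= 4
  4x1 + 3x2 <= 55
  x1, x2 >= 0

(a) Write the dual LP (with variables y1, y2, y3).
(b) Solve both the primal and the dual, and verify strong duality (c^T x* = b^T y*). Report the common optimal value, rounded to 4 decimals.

The standard primal-dual pair for 'max c^T x s.t. A x <= b, x >= 0' is:
  Dual:  min b^T y  s.t.  A^T y >= c,  y >= 0.

So the dual LP is:
  minimize  12y1 + 4y2 + 55y3
  subject to:
    y1 + 4y3 >= 2
    y2 + 3y3 >= 6
    y1, y2, y3 >= 0

Solving the primal: x* = (10.75, 4).
  primal value c^T x* = 45.5.
Solving the dual: y* = (0, 4.5, 0.5).
  dual value b^T y* = 45.5.
Strong duality: c^T x* = b^T y*. Confirmed.

45.5


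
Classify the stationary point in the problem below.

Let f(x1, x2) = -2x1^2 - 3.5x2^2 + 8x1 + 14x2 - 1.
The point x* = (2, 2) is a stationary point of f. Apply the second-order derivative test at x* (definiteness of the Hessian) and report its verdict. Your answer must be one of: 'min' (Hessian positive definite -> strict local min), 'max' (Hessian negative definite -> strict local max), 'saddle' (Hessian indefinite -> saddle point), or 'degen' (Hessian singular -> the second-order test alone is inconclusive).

Compute the Hessian H = grad^2 f:
  H = [[-4, 0], [0, -7]]
Verify stationarity: grad f(x*) = H x* + g = (0, 0).
Eigenvalues of H: -7, -4.
Both eigenvalues < 0, so H is negative definite -> x* is a strict local max.

max


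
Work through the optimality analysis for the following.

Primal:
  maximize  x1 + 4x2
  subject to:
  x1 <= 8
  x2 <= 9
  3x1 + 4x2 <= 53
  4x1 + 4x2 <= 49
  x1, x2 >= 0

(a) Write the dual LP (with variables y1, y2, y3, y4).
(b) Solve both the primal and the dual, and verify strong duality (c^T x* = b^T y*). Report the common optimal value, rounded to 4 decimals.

The standard primal-dual pair for 'max c^T x s.t. A x <= b, x >= 0' is:
  Dual:  min b^T y  s.t.  A^T y >= c,  y >= 0.

So the dual LP is:
  minimize  8y1 + 9y2 + 53y3 + 49y4
  subject to:
    y1 + 3y3 + 4y4 >= 1
    y2 + 4y3 + 4y4 >= 4
    y1, y2, y3, y4 >= 0

Solving the primal: x* = (3.25, 9).
  primal value c^T x* = 39.25.
Solving the dual: y* = (0, 3, 0, 0.25).
  dual value b^T y* = 39.25.
Strong duality: c^T x* = b^T y*. Confirmed.

39.25


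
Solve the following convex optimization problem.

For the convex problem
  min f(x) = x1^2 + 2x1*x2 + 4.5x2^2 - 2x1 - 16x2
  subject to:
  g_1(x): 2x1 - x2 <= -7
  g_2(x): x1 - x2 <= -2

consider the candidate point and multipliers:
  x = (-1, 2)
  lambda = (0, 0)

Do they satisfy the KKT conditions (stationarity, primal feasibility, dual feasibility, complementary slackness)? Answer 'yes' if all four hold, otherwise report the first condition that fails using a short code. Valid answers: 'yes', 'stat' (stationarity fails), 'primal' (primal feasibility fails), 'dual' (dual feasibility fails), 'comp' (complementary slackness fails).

Gradient of f: grad f(x) = Q x + c = (0, 0)
Constraint values g_i(x) = a_i^T x - b_i:
  g_1((-1, 2)) = 3
  g_2((-1, 2)) = -1
Stationarity residual: grad f(x) + sum_i lambda_i a_i = (0, 0)
  -> stationarity OK
Primal feasibility (all g_i <= 0): FAILS
Dual feasibility (all lambda_i >= 0): OK
Complementary slackness (lambda_i * g_i(x) = 0 for all i): OK

Verdict: the first failing condition is primal_feasibility -> primal.

primal


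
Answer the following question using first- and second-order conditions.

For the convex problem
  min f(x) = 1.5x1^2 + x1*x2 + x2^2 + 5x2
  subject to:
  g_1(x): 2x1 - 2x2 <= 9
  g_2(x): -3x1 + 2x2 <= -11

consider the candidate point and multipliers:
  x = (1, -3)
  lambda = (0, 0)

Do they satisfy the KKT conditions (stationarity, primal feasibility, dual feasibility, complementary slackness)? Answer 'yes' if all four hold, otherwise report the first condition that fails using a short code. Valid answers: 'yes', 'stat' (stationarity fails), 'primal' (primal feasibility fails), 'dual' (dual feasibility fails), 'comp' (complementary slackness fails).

Gradient of f: grad f(x) = Q x + c = (0, 0)
Constraint values g_i(x) = a_i^T x - b_i:
  g_1((1, -3)) = -1
  g_2((1, -3)) = 2
Stationarity residual: grad f(x) + sum_i lambda_i a_i = (0, 0)
  -> stationarity OK
Primal feasibility (all g_i <= 0): FAILS
Dual feasibility (all lambda_i >= 0): OK
Complementary slackness (lambda_i * g_i(x) = 0 for all i): OK

Verdict: the first failing condition is primal_feasibility -> primal.

primal


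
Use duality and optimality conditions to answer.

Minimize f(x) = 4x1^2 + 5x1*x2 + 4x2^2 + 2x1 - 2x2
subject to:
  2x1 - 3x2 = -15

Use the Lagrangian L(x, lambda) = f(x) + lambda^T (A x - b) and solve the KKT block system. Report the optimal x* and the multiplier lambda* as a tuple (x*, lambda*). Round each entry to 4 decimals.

Form the Lagrangian:
  L(x, lambda) = (1/2) x^T Q x + c^T x + lambda^T (A x - b)
Stationarity (grad_x L = 0): Q x + c + A^T lambda = 0.
Primal feasibility: A x = b.

This gives the KKT block system:
  [ Q   A^T ] [ x     ]   [-c ]
  [ A    0  ] [ lambda ] = [ b ]

Solving the linear system:
  x*      = (-2.872, 3.0854)
  lambda* = (2.7744)
  f(x*)   = 14.8506

x* = (-2.872, 3.0854), lambda* = (2.7744)


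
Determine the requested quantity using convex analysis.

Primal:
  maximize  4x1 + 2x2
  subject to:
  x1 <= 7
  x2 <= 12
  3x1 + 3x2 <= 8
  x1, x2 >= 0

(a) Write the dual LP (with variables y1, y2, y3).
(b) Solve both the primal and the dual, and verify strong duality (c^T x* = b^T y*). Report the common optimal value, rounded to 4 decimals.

The standard primal-dual pair for 'max c^T x s.t. A x <= b, x >= 0' is:
  Dual:  min b^T y  s.t.  A^T y >= c,  y >= 0.

So the dual LP is:
  minimize  7y1 + 12y2 + 8y3
  subject to:
    y1 + 3y3 >= 4
    y2 + 3y3 >= 2
    y1, y2, y3 >= 0

Solving the primal: x* = (2.6667, 0).
  primal value c^T x* = 10.6667.
Solving the dual: y* = (0, 0, 1.3333).
  dual value b^T y* = 10.6667.
Strong duality: c^T x* = b^T y*. Confirmed.

10.6667


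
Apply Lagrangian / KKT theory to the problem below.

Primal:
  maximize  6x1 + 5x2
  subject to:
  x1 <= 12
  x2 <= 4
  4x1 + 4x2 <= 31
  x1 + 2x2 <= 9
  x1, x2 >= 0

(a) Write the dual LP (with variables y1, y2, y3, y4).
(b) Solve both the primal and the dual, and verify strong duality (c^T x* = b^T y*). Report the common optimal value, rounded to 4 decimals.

The standard primal-dual pair for 'max c^T x s.t. A x <= b, x >= 0' is:
  Dual:  min b^T y  s.t.  A^T y >= c,  y >= 0.

So the dual LP is:
  minimize  12y1 + 4y2 + 31y3 + 9y4
  subject to:
    y1 + 4y3 + y4 >= 6
    y2 + 4y3 + 2y4 >= 5
    y1, y2, y3, y4 >= 0

Solving the primal: x* = (7.75, 0).
  primal value c^T x* = 46.5.
Solving the dual: y* = (0, 0, 1.5, 0).
  dual value b^T y* = 46.5.
Strong duality: c^T x* = b^T y*. Confirmed.

46.5


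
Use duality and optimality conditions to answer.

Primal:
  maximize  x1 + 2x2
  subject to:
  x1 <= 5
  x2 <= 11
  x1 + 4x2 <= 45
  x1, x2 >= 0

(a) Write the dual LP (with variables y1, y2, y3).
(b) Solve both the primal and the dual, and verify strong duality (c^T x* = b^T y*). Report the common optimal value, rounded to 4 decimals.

The standard primal-dual pair for 'max c^T x s.t. A x <= b, x >= 0' is:
  Dual:  min b^T y  s.t.  A^T y >= c,  y >= 0.

So the dual LP is:
  minimize  5y1 + 11y2 + 45y3
  subject to:
    y1 + y3 >= 1
    y2 + 4y3 >= 2
    y1, y2, y3 >= 0

Solving the primal: x* = (5, 10).
  primal value c^T x* = 25.
Solving the dual: y* = (0.5, 0, 0.5).
  dual value b^T y* = 25.
Strong duality: c^T x* = b^T y*. Confirmed.

25


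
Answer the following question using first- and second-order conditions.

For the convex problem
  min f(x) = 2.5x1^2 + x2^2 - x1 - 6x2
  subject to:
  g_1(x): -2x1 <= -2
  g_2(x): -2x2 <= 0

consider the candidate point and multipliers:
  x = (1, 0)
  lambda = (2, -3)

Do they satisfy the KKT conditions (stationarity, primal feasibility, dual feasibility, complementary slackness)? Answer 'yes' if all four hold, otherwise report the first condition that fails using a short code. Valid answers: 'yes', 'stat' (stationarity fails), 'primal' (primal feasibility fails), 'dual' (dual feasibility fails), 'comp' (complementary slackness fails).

Gradient of f: grad f(x) = Q x + c = (4, -6)
Constraint values g_i(x) = a_i^T x - b_i:
  g_1((1, 0)) = 0
  g_2((1, 0)) = 0
Stationarity residual: grad f(x) + sum_i lambda_i a_i = (0, 0)
  -> stationarity OK
Primal feasibility (all g_i <= 0): OK
Dual feasibility (all lambda_i >= 0): FAILS
Complementary slackness (lambda_i * g_i(x) = 0 for all i): OK

Verdict: the first failing condition is dual_feasibility -> dual.

dual


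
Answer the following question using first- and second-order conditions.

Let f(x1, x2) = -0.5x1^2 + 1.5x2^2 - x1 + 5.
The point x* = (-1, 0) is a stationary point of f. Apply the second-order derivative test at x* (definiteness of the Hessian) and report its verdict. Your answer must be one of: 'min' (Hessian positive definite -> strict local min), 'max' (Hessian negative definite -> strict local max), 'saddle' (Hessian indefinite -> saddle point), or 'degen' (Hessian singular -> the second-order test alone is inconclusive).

Compute the Hessian H = grad^2 f:
  H = [[-1, 0], [0, 3]]
Verify stationarity: grad f(x*) = H x* + g = (0, 0).
Eigenvalues of H: -1, 3.
Eigenvalues have mixed signs, so H is indefinite -> x* is a saddle point.

saddle


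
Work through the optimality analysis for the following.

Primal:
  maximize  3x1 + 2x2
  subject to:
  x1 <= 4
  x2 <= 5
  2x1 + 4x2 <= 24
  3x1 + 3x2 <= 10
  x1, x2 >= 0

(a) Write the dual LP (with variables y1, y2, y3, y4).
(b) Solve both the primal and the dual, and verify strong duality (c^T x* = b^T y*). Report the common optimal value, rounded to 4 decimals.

The standard primal-dual pair for 'max c^T x s.t. A x <= b, x >= 0' is:
  Dual:  min b^T y  s.t.  A^T y >= c,  y >= 0.

So the dual LP is:
  minimize  4y1 + 5y2 + 24y3 + 10y4
  subject to:
    y1 + 2y3 + 3y4 >= 3
    y2 + 4y3 + 3y4 >= 2
    y1, y2, y3, y4 >= 0

Solving the primal: x* = (3.3333, 0).
  primal value c^T x* = 10.
Solving the dual: y* = (0, 0, 0, 1).
  dual value b^T y* = 10.
Strong duality: c^T x* = b^T y*. Confirmed.

10


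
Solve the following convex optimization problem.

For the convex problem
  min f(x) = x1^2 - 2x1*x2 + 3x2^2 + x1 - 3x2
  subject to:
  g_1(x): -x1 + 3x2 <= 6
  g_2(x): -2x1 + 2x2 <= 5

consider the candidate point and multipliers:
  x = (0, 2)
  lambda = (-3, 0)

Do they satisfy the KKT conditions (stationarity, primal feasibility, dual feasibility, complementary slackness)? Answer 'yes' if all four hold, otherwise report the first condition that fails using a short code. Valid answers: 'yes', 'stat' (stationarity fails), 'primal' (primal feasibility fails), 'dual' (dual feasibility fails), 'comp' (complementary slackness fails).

Gradient of f: grad f(x) = Q x + c = (-3, 9)
Constraint values g_i(x) = a_i^T x - b_i:
  g_1((0, 2)) = 0
  g_2((0, 2)) = -1
Stationarity residual: grad f(x) + sum_i lambda_i a_i = (0, 0)
  -> stationarity OK
Primal feasibility (all g_i <= 0): OK
Dual feasibility (all lambda_i >= 0): FAILS
Complementary slackness (lambda_i * g_i(x) = 0 for all i): OK

Verdict: the first failing condition is dual_feasibility -> dual.

dual


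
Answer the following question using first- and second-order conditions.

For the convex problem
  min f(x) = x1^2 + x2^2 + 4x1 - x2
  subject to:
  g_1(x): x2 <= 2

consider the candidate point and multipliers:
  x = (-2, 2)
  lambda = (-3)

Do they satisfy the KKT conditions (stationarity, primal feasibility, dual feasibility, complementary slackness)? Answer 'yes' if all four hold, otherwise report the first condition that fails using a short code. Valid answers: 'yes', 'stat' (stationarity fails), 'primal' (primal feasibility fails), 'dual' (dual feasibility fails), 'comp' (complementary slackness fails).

Gradient of f: grad f(x) = Q x + c = (0, 3)
Constraint values g_i(x) = a_i^T x - b_i:
  g_1((-2, 2)) = 0
Stationarity residual: grad f(x) + sum_i lambda_i a_i = (0, 0)
  -> stationarity OK
Primal feasibility (all g_i <= 0): OK
Dual feasibility (all lambda_i >= 0): FAILS
Complementary slackness (lambda_i * g_i(x) = 0 for all i): OK

Verdict: the first failing condition is dual_feasibility -> dual.

dual


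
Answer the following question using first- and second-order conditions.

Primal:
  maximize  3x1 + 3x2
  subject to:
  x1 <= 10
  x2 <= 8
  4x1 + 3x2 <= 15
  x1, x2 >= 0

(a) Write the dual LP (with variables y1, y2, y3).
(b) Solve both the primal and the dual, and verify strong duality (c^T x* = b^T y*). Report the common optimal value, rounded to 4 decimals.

The standard primal-dual pair for 'max c^T x s.t. A x <= b, x >= 0' is:
  Dual:  min b^T y  s.t.  A^T y >= c,  y >= 0.

So the dual LP is:
  minimize  10y1 + 8y2 + 15y3
  subject to:
    y1 + 4y3 >= 3
    y2 + 3y3 >= 3
    y1, y2, y3 >= 0

Solving the primal: x* = (0, 5).
  primal value c^T x* = 15.
Solving the dual: y* = (0, 0, 1).
  dual value b^T y* = 15.
Strong duality: c^T x* = b^T y*. Confirmed.

15


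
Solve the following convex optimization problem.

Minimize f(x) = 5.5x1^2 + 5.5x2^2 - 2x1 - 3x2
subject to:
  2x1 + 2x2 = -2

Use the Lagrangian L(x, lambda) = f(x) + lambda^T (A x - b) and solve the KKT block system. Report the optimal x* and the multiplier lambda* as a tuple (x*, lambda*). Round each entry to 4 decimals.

Form the Lagrangian:
  L(x, lambda) = (1/2) x^T Q x + c^T x + lambda^T (A x - b)
Stationarity (grad_x L = 0): Q x + c + A^T lambda = 0.
Primal feasibility: A x = b.

This gives the KKT block system:
  [ Q   A^T ] [ x     ]   [-c ]
  [ A    0  ] [ lambda ] = [ b ]

Solving the linear system:
  x*      = (-0.5455, -0.4545)
  lambda* = (4)
  f(x*)   = 5.2273

x* = (-0.5455, -0.4545), lambda* = (4)
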